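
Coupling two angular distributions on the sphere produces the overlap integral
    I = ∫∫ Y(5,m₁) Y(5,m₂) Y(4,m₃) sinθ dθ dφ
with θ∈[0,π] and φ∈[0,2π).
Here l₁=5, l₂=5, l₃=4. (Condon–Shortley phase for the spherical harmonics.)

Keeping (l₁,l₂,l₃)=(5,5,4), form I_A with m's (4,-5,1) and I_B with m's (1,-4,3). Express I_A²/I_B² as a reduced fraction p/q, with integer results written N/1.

6/5

Same 5,5,4: normalisation and zero-m 3j drop out of the ratio.
A: Δ: 6! 4! 4! / 15! → 1/3153150; sum: t=0:+1/103680 = 1/103680; 3j²(5 5 4; 4 -5 1) = Δ·Π!·Σ² = 4/143  (sign -1)
B: Δ: 6! 4! 4! / 15! → 1/3153150; sum: t=0:+1/103680 t=1:−1/17280 = -1/20736; 3j²(5 5 4; 1 -4 3) = Δ·Π!·Σ² = 10/429  (sign +1)
I_A²/I_B² = (4/143)/(10/429) = 6/5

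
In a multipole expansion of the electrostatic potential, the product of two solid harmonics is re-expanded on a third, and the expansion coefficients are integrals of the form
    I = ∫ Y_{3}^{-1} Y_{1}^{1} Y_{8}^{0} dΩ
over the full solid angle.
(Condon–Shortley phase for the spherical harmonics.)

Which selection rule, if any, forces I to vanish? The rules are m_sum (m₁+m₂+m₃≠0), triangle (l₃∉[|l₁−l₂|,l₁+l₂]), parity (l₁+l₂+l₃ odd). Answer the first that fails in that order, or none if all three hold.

azimuthal sum: -1 + 1 + 0 = 0  ✓
2 ≤ 8 ≤ 4 (triangle on l)  ✗
L = 3 + 1 + 8 = 12 (even)

triangle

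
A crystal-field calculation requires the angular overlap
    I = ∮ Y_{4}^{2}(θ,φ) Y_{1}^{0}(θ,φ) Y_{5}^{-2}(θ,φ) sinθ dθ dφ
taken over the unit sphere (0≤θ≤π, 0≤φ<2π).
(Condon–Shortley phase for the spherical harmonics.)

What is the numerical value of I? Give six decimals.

Checks pass: Σm=0; 10 even; l₃=5∈[3,5].
(2·4+1)(2·1+1)(2·5+1) = 297
Δ: 0! 8! 2! / 11! → 1/495
sum: t=0:+1/576 = 1/576
3j²(4 1 5; 0 0 0) = Δ·Π!·Σ² = 5/99  (sign -1)
sum: t=0:+1/1440 = 1/1440
3j²(4 1 5; 2 0 -2) = Δ·Π!·Σ² = 7/165  (sign -1)
combine: 4πI² = 297·5/99·7/165 = 7/11
take √, sign +1: I = 0.22503380

0.225034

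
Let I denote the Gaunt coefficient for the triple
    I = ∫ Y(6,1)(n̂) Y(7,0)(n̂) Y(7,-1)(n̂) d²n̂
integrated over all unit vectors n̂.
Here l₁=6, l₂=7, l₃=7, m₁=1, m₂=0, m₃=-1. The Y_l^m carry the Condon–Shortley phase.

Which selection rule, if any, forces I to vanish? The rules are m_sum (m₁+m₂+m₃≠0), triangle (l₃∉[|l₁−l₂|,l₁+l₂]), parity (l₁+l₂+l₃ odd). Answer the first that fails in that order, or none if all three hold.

none

azimuthal sum: 1 + 0 − 1 = 0  ✓
1 ≤ 7 ≤ 13 (triangle on l)  ✓
L = 6 + 7 + 7 = 20 (even)  ✓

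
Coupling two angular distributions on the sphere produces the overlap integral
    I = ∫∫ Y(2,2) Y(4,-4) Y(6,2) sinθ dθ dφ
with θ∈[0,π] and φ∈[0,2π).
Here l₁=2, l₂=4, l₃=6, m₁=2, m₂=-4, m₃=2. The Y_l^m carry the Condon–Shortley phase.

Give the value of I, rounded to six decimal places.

0.015904

Checks pass: Σm=0; 12 even; l₃=6∈[2,6].
(2·2+1)(2·4+1)(2·6+1) = 585
Δ: 0! 4! 8! / 13! → 1/6435
sum: t=0:+1/2304 = 1/2304
3j²(2 4 6; 0 0 0) = Δ·Π!·Σ² = 5/143  (sign +1)
sum: t=0:+1/967680 = 1/967680
3j²(2 4 6; 2 -4 2) = Δ·Π!·Σ² = 1/6435  (sign +1)
combine: 4πI² = 585·5/143·1/6435 = 5/1573
take √, sign +1: I = 0.01590434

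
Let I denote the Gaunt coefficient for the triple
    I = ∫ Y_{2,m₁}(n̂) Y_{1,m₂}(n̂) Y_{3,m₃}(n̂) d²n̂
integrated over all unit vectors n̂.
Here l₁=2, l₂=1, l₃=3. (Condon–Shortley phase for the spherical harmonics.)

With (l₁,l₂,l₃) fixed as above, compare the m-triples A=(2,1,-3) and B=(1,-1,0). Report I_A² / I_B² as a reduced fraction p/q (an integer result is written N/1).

l's match ⇒ only the (l;m) 3-j factors differ between A and B.
A: triangle coeff Δ(2,1,3) = 1/105; Σ_t [0,0]: t=0:+1/48 = 1/48; (3j)²=1/7 [(2 1 3; 2 1 -3)], sign=+1
B: triangle coeff Δ(2,1,3) = 1/105; Σ_t [0,0]: t=0:+1/12 = 1/12; (3j)²=1/35 [(2 1 3; 1 -1 0)], sign=-1
I_A²/I_B² = (1/7)/(1/35) = 5/1

5/1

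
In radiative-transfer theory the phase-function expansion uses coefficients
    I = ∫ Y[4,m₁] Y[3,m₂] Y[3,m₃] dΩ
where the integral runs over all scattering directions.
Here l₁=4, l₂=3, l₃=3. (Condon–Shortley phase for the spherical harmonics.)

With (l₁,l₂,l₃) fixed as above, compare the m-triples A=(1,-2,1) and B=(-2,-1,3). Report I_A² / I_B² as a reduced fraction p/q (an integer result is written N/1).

16/27

l's match ⇒ only the (l;m) 3-j factors differ between A and B.
A: triangle coeff Δ(4,3,3) = 1/34650; Σ_t [0,1]: t=0:+1/144 t=1:−1/48 = -1/72; (3j)²=16/693 [(4 3 3; 1 -2 1)], sign=-1
B: triangle coeff Δ(4,3,3) = 1/34650; Σ_t [2,2]: t=2:+1/192 = 1/192; (3j)²=3/77 [(4 3 3; -2 -1 3)], sign=+1
I_A²/I_B² = (16/693)/(3/77) = 16/27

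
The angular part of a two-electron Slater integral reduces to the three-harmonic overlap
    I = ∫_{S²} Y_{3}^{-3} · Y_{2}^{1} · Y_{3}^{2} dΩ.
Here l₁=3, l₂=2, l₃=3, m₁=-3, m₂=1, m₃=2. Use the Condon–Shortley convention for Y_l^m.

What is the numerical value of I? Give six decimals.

Rules hold: Σm=0, L=8 even, 1≤3≤5.
N = 7·5·7 = 245
Δ = 2!·4!·2!/9! = 1/3780
Racah Σ t=0..2: t=0:+1/24 t=1:−1/4 t=2:+1/24 = -1/6
⇒ 3j(3 2 3; 0 0 0)² = 4/105, sgn +1
Racah Σ t=2..2: t=2:+1/48 = 1/48
⇒ 3j(3 2 3; -3 1 2)² = 5/84, sgn -1
4πI² = N·(3j₀)²·(3jₘ)² = 5/9
I = -1·√(0.555556/4π) = -0.21026104

-0.210261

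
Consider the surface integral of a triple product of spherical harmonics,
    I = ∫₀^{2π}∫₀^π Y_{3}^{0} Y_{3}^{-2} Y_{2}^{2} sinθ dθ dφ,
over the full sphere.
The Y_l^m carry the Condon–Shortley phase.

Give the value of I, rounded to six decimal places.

m-sum 0 ✓  L=8 even ✓  0≤2≤6 ✓
Π(2lᵢ+1) = 7×7×5 = 245
triangle coeff Δ(3,3,2) = 1/3780
Σ_t [1,3]: t=1:−1/24 t=2:+1/4 t=3:−1/24 = 1/6
(3j)²=4/105 [(3 3 2; 0 0 0)], sign=+1
Σ_t [1,1]: t=1:−1/24 = -1/24
(3j)²=1/21 [(3 3 2; 0 -2 2)], sign=-1
⇒ 4πI² = 4/9
I = (-1)√(4/9/(4π)) = -0.18806319

-0.188063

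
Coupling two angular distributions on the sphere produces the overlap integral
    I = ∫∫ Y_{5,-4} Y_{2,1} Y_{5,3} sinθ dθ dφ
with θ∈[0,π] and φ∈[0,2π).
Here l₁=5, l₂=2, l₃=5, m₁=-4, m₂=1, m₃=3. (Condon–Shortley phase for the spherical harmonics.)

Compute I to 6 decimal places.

0.196098

Checks pass: Σm=0; 12 even; l₃=5∈[3,7].
(2·5+1)(2·2+1)(2·5+1) = 605
Δ: 2! 8! 2! / 13! → 1/38610
sum: t=0:+1/2880 t=1:−1/576 t=2:+1/2880 = -1/960
3j²(5 2 5; 0 0 0) = Δ·Π!·Σ² = 10/429  (sign +1)
sum: t=1:−1/80640 t=2:+1/10080 = 1/11520
3j²(5 2 5; -4 1 3) = Δ·Π!·Σ² = 49/1430  (sign +1)
combine: 4πI² = 605·10/429·49/1430 = 245/507
take √, sign +1: I = 0.19609844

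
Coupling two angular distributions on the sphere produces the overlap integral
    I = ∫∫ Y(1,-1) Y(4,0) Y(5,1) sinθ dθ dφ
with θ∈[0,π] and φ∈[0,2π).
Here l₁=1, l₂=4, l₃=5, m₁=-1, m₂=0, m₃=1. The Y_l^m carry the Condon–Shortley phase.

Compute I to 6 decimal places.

-0.190188

Rules hold: Σm=0, L=10 even, 3≤5≤5.
N = 3·9·11 = 297
Δ = 0!·2!·8!/11! = 1/495
Racah Σ t=0..0: t=0:+1/576 = 1/576
⇒ 3j(1 4 5; 0 0 0)² = 5/99, sgn -1
Racah Σ t=0..0: t=0:+1/1152 = 1/1152
⇒ 3j(1 4 5; -1 0 1)² = 1/33, sgn +1
4πI² = N·(3j₀)²·(3jₘ)² = 5/11
I = -1·√(0.454545/4π) = -0.19018827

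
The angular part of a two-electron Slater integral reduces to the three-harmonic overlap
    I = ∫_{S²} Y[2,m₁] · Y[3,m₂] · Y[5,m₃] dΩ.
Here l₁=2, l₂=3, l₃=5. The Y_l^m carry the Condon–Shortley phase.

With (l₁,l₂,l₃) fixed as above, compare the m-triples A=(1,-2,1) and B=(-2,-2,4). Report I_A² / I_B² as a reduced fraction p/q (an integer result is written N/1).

Shared (l₁,l₂,l₃)=(2,3,5): N and (l;000)² cancel in I_A²/I_B².
A: Δ = 0!·4!·6!/11! = 1/2310; Racah Σ t=0..0: t=0:+1/720 = 1/720; ⇒ 3j(2 3 5; 1 -2 1)² = 4/385, sgn +1
B: Δ = 0!·4!·6!/11! = 1/2310; Racah Σ t=0..0: t=0:+1/2880 = 1/2880; ⇒ 3j(2 3 5; -2 -2 4)² = 3/55, sgn -1
I_A²/I_B² = (4/385)/(3/55) = 4/21

4/21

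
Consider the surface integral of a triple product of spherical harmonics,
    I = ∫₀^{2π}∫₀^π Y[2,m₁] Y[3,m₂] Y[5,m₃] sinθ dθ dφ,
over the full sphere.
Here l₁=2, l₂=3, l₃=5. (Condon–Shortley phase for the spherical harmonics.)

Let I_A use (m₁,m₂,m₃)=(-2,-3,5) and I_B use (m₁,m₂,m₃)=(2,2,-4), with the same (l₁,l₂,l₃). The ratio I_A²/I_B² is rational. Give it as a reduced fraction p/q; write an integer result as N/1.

5/3

l's match ⇒ only the (l;m) 3-j factors differ between A and B.
A: triangle coeff Δ(2,3,5) = 1/2310; Σ_t [0,0]: t=0:+1/17280 = 1/17280; (3j)²=1/11 [(2 3 5; -2 -3 5)], sign=+1
B: triangle coeff Δ(2,3,5) = 1/2310; Σ_t [0,0]: t=0:+1/2880 = 1/2880; (3j)²=3/55 [(2 3 5; 2 2 -4)], sign=-1
I_A²/I_B² = (1/11)/(3/55) = 5/3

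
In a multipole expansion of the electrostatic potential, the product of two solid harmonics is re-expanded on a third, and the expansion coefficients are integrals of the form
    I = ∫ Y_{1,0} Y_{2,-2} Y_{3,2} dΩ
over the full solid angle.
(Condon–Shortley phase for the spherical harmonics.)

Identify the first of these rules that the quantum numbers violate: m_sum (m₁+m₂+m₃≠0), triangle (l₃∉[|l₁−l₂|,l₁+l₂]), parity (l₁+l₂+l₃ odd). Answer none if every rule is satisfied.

m₁+m₂+m₃ = 0 − 2 + 2 = 0  ✓
triangle: |1−2|=1 ≤ l₃=3 ≤ 1+2=3  ✓
parity: l₁+l₂+l₃ = 6 is even  ✓

none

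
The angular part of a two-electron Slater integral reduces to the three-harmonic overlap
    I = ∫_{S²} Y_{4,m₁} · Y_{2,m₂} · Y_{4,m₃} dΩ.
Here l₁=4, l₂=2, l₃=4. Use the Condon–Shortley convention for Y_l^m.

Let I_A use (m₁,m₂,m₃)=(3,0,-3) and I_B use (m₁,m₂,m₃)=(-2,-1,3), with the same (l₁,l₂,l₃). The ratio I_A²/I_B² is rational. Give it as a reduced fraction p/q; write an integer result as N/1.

l's match ⇒ only the (l;m) 3-j factors differ between A and B.
A: triangle coeff Δ(4,2,4) = 1/13860; Σ_t [0,1]: t=0:+1/480 t=1:−1/720 = 1/1440; (3j)²=7/1980 [(4 2 4; 3 0 -3)], sign=-1
B: triangle coeff Δ(4,2,4) = 1/13860; Σ_t [0,1]: t=0:+1/1440 t=1:−1/240 = -1/288; (3j)²=5/132 [(4 2 4; -2 -1 3)], sign=+1
I_A²/I_B² = (7/1980)/(5/132) = 7/75

7/75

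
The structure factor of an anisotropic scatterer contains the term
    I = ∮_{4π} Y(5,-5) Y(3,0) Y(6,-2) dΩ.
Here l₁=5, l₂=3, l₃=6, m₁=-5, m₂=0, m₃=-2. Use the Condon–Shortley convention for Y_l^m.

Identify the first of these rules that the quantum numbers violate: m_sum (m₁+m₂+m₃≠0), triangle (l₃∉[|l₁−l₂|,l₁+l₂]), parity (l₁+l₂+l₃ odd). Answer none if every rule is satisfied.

m_sum

Σmᵢ = -7  ✗
l₃∈[|l₁−l₂|,l₁+l₂]=[2,8], have l₃=6
Σlᵢ = 14 ⇒ even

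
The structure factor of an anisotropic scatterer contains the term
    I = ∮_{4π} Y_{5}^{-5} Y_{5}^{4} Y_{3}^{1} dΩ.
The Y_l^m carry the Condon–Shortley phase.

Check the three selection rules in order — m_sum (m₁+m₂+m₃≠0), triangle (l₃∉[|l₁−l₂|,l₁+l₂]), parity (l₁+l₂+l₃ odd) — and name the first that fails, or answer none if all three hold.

parity

azimuthal sum: -5 + 4 + 1 = 0  ✓
0 ≤ 3 ≤ 10 (triangle on l)  ✓
L = 5 + 5 + 3 = 13 (odd)  ✗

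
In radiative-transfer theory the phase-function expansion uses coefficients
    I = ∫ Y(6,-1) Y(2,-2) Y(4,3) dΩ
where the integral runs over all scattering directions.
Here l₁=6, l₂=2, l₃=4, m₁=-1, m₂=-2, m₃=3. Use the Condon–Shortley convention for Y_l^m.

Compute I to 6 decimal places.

-0.035563

Rules hold: Σm=0, L=12 even, 4≤4≤8.
N = 13·5·9 = 585
Δ = 4!·8!·0!/13! = 1/6435
Racah Σ t=2..2: t=2:+1/2304 = 1/2304
⇒ 3j(6 2 4; 0 0 0)² = 5/143, sgn +1
Racah Σ t=0..0: t=0:+1/120960 = 1/120960
⇒ 3j(6 2 4; -1 -2 3)² = 1/1287, sgn -1
4πI² = N·(3j₀)²·(3jₘ)² = 25/1573
I = -1·√(0.0158932/4π) = -0.03556319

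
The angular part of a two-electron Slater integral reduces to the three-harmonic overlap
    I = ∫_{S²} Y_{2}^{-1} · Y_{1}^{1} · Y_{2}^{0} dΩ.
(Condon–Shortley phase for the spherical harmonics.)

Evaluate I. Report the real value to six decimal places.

Σlᵢ=5 odd — θ-integrand is odd under cosθ→−cosθ; I=0

0.000000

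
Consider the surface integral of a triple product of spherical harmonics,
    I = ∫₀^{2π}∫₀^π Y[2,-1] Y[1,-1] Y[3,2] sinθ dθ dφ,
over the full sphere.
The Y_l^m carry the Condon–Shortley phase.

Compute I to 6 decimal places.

Checks pass: Σm=0; 6 even; l₃=3∈[1,3].
(2·2+1)(2·1+1)(2·3+1) = 105
Δ: 0! 4! 2! / 7! → 1/105
sum: t=0:+1/4 = 1/4
3j²(2 1 3; 0 0 0) = Δ·Π!·Σ² = 3/35  (sign -1)
sum: t=0:+1/12 = 1/12
3j²(2 1 3; -1 -1 2) = Δ·Π!·Σ² = 2/21  (sign -1)
combine: 4πI² = 105·3/35·2/21 = 6/7
take √, sign +1: I = 0.26116903

0.261169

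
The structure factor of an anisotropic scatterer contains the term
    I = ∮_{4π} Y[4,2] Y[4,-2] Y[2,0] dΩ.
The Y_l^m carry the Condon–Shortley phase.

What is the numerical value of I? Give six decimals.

0.065536

Rules hold: Σm=0, L=10 even, 0≤2≤8.
N = 9·9·5 = 405
Δ = 6!·2!·2!/11! = 1/13860
Racah Σ t=2..4: t=2:+1/192 t=3:−1/36 t=4:+1/192 = -5/288
⇒ 3j(4 4 2; 0 0 0)² = 20/693, sgn -1
Racah Σ t=0..2: t=0:+1/2880 t=1:−1/120 t=2:+1/192 = -1/360
⇒ 3j(4 4 2; 2 -2 0)² = 16/3465, sgn -1
4πI² = N·(3j₀)²·(3jₘ)² = 320/5929
I = +1·√(0.053972/4π) = 0.06553591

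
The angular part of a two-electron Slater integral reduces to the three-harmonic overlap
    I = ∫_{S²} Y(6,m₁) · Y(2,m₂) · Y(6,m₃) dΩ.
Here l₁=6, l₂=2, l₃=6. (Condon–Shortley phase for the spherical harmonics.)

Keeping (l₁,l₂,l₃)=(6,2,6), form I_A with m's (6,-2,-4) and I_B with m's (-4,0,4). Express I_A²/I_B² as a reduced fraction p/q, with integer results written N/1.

Shared (l₁,l₂,l₃)=(6,2,6): N and (l;000)² cancel in I_A²/I_B².
A: Δ = 2!·10!·2!/15! = 1/90090; Racah Σ t=0..0: t=0:+1/14515200 = 1/14515200; ⇒ 3j(6 2 6; 6 -2 -4)² = 2/455, sgn +1
B: Δ = 2!·10!·2!/15! = 1/90090; Racah Σ t=0..2: t=0:+1/14515200 t=1:−1/362880 t=2:+1/322560 = 1/2419200; ⇒ 3j(6 2 6; -4 0 4)² = 2/5005, sgn +1
I_A²/I_B² = (2/455)/(2/5005) = 11/1

11/1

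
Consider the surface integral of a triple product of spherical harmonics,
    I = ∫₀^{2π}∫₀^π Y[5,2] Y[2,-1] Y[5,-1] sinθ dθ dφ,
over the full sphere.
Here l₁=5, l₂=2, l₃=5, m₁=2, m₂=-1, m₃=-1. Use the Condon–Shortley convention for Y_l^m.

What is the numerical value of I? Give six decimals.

0.104819

Checks pass: Σm=0; 12 even; l₃=5∈[3,7].
(2·5+1)(2·2+1)(2·5+1) = 605
Δ: 2! 8! 2! / 13! → 1/38610
sum: t=0:+1/2880 t=1:−1/576 t=2:+1/2880 = -1/960
3j²(5 2 5; 0 0 0) = Δ·Π!·Σ² = 10/429  (sign +1)
sum: t=0:+1/1440 t=1:−1/2880 = 1/2880
3j²(5 2 5; 2 -1 -1) = Δ·Π!·Σ² = 7/715  (sign +1)
combine: 4πI² = 605·10/429·7/715 = 70/507
take √, sign +1: I = 0.10481902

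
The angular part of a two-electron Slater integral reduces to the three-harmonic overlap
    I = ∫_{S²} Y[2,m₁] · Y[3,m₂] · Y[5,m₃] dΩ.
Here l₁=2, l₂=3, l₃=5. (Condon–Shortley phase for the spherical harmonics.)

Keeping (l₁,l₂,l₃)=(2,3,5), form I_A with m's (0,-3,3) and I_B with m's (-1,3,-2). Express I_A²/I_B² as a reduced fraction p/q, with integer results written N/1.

4/1

l's match ⇒ only the (l;m) 3-j factors differ between A and B.
A: triangle coeff Δ(2,3,5) = 1/2310; Σ_t [0,0]: t=0:+1/2880 = 1/2880; (3j)²=2/165 [(2 3 5; 0 -3 3)], sign=+1
B: triangle coeff Δ(2,3,5) = 1/2310; Σ_t [0,0]: t=0:+1/4320 = 1/4320; (3j)²=1/330 [(2 3 5; -1 3 -2)], sign=-1
I_A²/I_B² = (2/165)/(1/330) = 4/1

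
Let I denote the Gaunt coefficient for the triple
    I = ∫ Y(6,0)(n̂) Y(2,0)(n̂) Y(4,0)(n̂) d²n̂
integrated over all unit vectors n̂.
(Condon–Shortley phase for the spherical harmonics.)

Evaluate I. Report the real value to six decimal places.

0.238565

Checks pass: Σm=0; 12 even; l₃=4∈[4,8].
(2·6+1)(2·2+1)(2·4+1) = 585
Δ: 4! 8! 0! / 13! → 1/6435
sum: t=2:+1/2304 = 1/2304
3j²(6 2 4; 0 0 0) = Δ·Π!·Σ² = 5/143  (sign +1)
(m-triple is (0,0,0) — same symbol as above.)
combine: 4πI² = 585·5/143·5/143 = 1125/1573
take √, sign +1: I = 0.23856513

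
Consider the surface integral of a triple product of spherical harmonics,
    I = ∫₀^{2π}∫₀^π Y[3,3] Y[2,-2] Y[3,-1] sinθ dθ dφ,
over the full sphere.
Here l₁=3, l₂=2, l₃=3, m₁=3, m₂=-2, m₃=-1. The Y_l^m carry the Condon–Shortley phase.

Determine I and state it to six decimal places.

0.132981

Checks pass: Σm=0; 8 even; l₃=3∈[1,5].
(2·3+1)(2·2+1)(2·3+1) = 245
Δ: 2! 4! 2! / 9! → 1/3780
sum: t=0:+1/24 t=1:−1/4 t=2:+1/24 = -1/6
3j²(3 2 3; 0 0 0) = Δ·Π!·Σ² = 4/105  (sign +1)
sum: t=0:+1/96 = 1/96
3j²(3 2 3; 3 -2 -1) = Δ·Π!·Σ² = 1/42  (sign +1)
combine: 4πI² = 245·4/105·1/42 = 2/9
take √, sign +1: I = 0.13298076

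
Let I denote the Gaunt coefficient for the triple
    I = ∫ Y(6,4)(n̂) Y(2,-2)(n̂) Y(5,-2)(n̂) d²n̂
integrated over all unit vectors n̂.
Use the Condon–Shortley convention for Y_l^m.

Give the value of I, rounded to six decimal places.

Σlᵢ=13 odd — θ-integrand is odd under cosθ→−cosθ; I=0

0.000000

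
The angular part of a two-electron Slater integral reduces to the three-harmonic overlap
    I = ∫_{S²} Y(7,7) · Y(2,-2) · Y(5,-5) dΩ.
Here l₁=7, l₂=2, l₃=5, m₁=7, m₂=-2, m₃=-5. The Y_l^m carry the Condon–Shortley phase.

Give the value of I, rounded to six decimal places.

Rules hold: Σm=0, L=14 even, 5≤5≤9.
N = 15·5·11 = 825
Δ = 4!·10!·0!/15! = 1/15015
Racah Σ t=2..2: t=2:+1/57600 = 1/57600
⇒ 3j(7 2 5; 0 0 0)² = 21/715, sgn -1
Racah Σ t=0..0: t=0:+1/87091200 = 1/87091200
⇒ 3j(7 2 5; 7 -2 -5)² = 1/15, sgn +1
4πI² = N·(3j₀)²·(3jₘ)² = 21/13
I = -1·√(1.61538/4π) = -0.35853622

-0.358536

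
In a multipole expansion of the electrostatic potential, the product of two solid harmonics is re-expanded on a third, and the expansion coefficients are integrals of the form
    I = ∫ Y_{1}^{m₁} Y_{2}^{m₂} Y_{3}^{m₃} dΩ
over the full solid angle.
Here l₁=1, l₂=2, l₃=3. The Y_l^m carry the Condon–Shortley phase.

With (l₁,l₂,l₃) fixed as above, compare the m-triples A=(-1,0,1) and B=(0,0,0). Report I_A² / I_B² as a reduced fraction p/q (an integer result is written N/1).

2/3

Shared (l₁,l₂,l₃)=(1,2,3): N and (l;000)² cancel in I_A²/I_B².
A: Δ = 0!·2!·4!/7! = 1/105; Racah Σ t=0..0: t=0:+1/8 = 1/8; ⇒ 3j(1 2 3; -1 0 1)² = 2/35, sgn +1
B: Δ = 0!·2!·4!/7! = 1/105; Racah Σ t=0..0: t=0:+1/4 = 1/4; ⇒ 3j(1 2 3; 0 0 0)² = 3/35, sgn -1
I_A²/I_B² = (2/35)/(3/35) = 2/3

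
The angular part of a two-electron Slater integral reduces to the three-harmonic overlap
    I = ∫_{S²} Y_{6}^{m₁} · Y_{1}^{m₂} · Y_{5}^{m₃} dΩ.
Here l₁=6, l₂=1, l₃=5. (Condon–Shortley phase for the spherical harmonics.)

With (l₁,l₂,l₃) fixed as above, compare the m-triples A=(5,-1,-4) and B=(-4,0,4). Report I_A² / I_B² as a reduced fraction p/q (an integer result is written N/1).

Same 6,1,5: normalisation and zero-m 3j drop out of the ratio.
A: Δ: 2! 10! 0! / 13! → 1/858; sum: t=0:+1/725760 = 1/725760; 3j²(6 1 5; 5 -1 -4) = Δ·Π!·Σ² = 5/78  (sign -1)
B: Δ: 2! 10! 0! / 13! → 1/858; sum: t=1:−1/362880 = -1/362880; 3j²(6 1 5; -4 0 4) = Δ·Π!·Σ² = 10/429  (sign +1)
I_A²/I_B² = (5/78)/(10/429) = 11/4

11/4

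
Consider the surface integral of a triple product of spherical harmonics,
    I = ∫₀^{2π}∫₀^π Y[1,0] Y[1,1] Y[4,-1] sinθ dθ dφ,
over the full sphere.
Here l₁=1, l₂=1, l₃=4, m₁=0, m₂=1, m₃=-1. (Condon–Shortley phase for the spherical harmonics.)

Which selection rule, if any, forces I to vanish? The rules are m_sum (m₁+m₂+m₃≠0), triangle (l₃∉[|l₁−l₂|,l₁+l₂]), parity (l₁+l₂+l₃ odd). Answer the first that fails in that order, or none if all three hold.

m₁+m₂+m₃ = 0 + 1 − 1 = 0  ✓
triangle: |1−1|=0 ≤ l₃=4 ≤ 1+1=2  ✗
parity: l₁+l₂+l₃ = 6 is even

triangle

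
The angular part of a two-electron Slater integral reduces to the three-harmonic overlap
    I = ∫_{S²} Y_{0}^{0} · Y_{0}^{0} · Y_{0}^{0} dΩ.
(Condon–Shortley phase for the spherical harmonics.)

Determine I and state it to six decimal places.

0.282095

Checks pass: Σm=0; 0 even; l₃=0∈[0,0].
(2·0+1)(2·0+1)(2·0+1) = 1
Δ: 0! 0! 0! / 1! → 1/1
sum: t=0:+1/1 = 1/1
3j²(0 0 0; 0 0 0) = Δ·Π!·Σ² = 1/1  (sign +1)
(m-triple is (0,0,0) — same symbol as above.)
combine: 4πI² = 1·1·1 = 1/1
take √, sign +1: I = 0.28209479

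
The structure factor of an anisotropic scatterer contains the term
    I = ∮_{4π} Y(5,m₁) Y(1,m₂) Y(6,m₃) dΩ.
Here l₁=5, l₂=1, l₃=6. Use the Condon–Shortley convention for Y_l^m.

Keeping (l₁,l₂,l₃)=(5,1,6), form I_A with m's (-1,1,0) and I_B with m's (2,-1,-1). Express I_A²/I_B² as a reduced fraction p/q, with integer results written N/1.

3/2

Same 5,1,6: normalisation and zero-m 3j drop out of the ratio.
A: Δ: 0! 10! 2! / 13! → 1/858; sum: t=0:+1/34560 = 1/34560; 3j²(5 1 6; -1 1 0) = Δ·Π!·Σ² = 5/286  (sign +1)
B: Δ: 0! 10! 2! / 13! → 1/858; sum: t=0:+1/60480 = 1/60480; 3j²(5 1 6; 2 -1 -1) = Δ·Π!·Σ² = 5/429  (sign -1)
I_A²/I_B² = (5/286)/(5/429) = 3/2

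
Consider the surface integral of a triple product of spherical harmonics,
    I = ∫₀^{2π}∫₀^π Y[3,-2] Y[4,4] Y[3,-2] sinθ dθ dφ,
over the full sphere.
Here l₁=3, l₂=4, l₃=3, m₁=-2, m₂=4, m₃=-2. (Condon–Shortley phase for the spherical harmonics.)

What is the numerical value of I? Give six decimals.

0.214561

Rules hold: Σm=0, L=10 even, 1≤3≤7.
N = 7·9·7 = 441
Δ = 4!·2!·4!/11! = 1/34650
Racah Σ t=1..3: t=1:−1/72 t=2:+1/16 t=3:−1/72 = 5/144
⇒ 3j(3 4 3; 0 0 0)² = 2/77, sgn -1
Racah Σ t=4..4: t=4:+1/576 = 1/576
⇒ 3j(3 4 3; -2 4 -2)² = 5/99, sgn -1
4πI² = N·(3j₀)²·(3jₘ)² = 70/121
I = +1·√(0.578512/4π) = 0.21456131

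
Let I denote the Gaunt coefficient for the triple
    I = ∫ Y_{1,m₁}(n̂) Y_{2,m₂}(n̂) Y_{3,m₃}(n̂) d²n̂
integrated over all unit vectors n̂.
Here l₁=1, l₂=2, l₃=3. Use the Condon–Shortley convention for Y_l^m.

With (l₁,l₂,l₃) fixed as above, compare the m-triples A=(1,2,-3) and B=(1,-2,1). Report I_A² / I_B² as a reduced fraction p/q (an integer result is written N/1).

Shared (l₁,l₂,l₃)=(1,2,3): N and (l;000)² cancel in I_A²/I_B².
A: Δ = 0!·2!·4!/7! = 1/105; Racah Σ t=0..0: t=0:+1/48 = 1/48; ⇒ 3j(1 2 3; 1 2 -3)² = 1/7, sgn +1
B: Δ = 0!·2!·4!/7! = 1/105; Racah Σ t=0..0: t=0:+1/48 = 1/48; ⇒ 3j(1 2 3; 1 -2 1)² = 1/105, sgn +1
I_A²/I_B² = (1/7)/(1/105) = 15/1

15/1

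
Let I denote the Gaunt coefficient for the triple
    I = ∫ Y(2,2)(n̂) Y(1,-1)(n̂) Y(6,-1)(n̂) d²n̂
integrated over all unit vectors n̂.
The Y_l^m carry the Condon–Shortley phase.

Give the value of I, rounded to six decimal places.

0.000000

|2−1|≤6≤2+1 violated ⇒ I = 0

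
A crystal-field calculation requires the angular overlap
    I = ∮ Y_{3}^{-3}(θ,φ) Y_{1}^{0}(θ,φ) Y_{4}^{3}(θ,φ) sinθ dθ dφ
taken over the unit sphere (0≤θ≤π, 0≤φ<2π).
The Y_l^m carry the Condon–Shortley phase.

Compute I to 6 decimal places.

Checks pass: Σm=0; 8 even; l₃=4∈[2,4].
(2·3+1)(2·1+1)(2·4+1) = 189
Δ: 0! 6! 2! / 9! → 1/252
sum: t=0:+1/36 = 1/36
3j²(3 1 4; 0 0 0) = Δ·Π!·Σ² = 4/63  (sign +1)
sum: t=0:+1/720 = 1/720
3j²(3 1 4; -3 0 3) = Δ·Π!·Σ² = 1/36  (sign -1)
combine: 4πI² = 189·4/63·1/36 = 1/3
take √, sign -1: I = -0.16286750

-0.162868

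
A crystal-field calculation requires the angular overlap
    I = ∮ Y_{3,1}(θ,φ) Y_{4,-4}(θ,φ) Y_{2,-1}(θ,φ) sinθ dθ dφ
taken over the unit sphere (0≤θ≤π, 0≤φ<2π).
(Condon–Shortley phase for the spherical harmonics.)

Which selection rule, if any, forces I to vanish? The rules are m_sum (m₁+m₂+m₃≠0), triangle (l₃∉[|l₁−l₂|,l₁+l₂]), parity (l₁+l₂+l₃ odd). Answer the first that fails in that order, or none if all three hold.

azimuthal sum: 1 − 4 − 1 = -4  ✗
1 ≤ 2 ≤ 7 (triangle on l)
L = 3 + 4 + 2 = 9 (odd)

m_sum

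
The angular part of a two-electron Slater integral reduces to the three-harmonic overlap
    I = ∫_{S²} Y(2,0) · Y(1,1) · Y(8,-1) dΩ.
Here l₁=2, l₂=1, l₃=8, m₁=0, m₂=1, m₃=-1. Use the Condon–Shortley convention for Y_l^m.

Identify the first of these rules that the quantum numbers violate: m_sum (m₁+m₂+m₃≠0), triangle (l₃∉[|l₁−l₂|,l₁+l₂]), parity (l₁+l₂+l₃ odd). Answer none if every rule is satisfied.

Σmᵢ = 0  ✓
l₃∈[|l₁−l₂|,l₁+l₂]=[1,3], have l₃=8  ✗
Σlᵢ = 11 ⇒ odd

triangle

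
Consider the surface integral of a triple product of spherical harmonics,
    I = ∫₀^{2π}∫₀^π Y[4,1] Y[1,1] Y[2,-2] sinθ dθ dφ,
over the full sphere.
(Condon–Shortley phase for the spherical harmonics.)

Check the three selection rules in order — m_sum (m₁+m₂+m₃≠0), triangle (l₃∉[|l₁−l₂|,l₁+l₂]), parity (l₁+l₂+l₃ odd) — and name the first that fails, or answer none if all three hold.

triangle

m₁+m₂+m₃ = 1 + 1 − 2 = 0  ✓
triangle: |4−1|=3 ≤ l₃=2 ≤ 4+1=5  ✗
parity: l₁+l₂+l₃ = 7 is odd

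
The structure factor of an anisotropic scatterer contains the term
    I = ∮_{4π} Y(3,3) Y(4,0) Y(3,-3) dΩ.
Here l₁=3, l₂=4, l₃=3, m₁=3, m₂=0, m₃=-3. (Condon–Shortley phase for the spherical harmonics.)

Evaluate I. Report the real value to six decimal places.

-0.076935

m-sum 0 ✓  L=10 even ✓  1≤3≤7 ✓
Π(2lᵢ+1) = 7×9×7 = 441
triangle coeff Δ(3,4,3) = 1/34650
Σ_t [1,3]: t=1:−1/72 t=2:+1/16 t=3:−1/72 = 5/144
(3j)²=2/77 [(3 4 3; 0 0 0)], sign=-1
Σ_t [0,0]: t=0:+1/1152 = 1/1152
(3j)²=1/154 [(3 4 3; 3 0 -3)], sign=+1
⇒ 4πI² = 9/121
I = (-1)√(9/121/(4π)) = -0.07693494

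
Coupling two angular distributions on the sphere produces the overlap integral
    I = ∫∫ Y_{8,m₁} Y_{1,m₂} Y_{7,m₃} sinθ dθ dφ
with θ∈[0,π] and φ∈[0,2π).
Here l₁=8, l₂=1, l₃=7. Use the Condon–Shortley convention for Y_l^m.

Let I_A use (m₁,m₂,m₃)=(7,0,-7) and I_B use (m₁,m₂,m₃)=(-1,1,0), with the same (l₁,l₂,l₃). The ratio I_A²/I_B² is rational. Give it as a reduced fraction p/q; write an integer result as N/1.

l's match ⇒ only the (l;m) 3-j factors differ between A and B.
A: triangle coeff Δ(8,1,7) = 1/2040; Σ_t [1,1]: t=1:−1/87178291200 = -1/87178291200; (3j)²=1/136 [(8 1 7; 7 0 -7)], sign=-1
B: triangle coeff Δ(8,1,7) = 1/2040; Σ_t [2,2]: t=2:+1/50803200 = 1/50803200; (3j)²=3/170 [(8 1 7; -1 1 0)], sign=-1
I_A²/I_B² = (1/136)/(3/170) = 5/12

5/12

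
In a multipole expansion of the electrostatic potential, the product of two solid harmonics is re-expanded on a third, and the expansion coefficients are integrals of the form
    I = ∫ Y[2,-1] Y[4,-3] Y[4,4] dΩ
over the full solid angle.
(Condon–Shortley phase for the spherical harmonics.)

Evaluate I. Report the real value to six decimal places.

m-sum 0 ✓  L=10 even ✓  2≤4≤6 ✓
Π(2lᵢ+1) = 5×9×9 = 405
triangle coeff Δ(2,4,4) = 1/13860
Σ_t [0,2]: t=0:+1/192 t=1:−1/36 t=2:+1/192 = -5/288
(3j)²=20/693 [(2 4 4; 0 0 0)], sign=-1
Σ_t [1,1]: t=1:−1/1440 = -1/1440
(3j)²=7/165 [(2 4 4; -1 -3 4)], sign=-1
⇒ 4πI² = 60/121
I = (+1)√(60/121/(4π)) = 0.19864517

0.198645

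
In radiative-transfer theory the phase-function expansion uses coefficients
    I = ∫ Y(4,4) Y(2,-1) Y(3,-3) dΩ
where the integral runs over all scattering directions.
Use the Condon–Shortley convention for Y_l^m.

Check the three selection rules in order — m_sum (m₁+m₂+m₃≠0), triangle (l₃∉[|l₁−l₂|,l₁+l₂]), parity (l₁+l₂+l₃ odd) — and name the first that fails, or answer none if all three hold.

parity

azimuthal sum: 4 − 1 − 3 = 0  ✓
2 ≤ 3 ≤ 6 (triangle on l)  ✓
L = 4 + 2 + 3 = 9 (odd)  ✗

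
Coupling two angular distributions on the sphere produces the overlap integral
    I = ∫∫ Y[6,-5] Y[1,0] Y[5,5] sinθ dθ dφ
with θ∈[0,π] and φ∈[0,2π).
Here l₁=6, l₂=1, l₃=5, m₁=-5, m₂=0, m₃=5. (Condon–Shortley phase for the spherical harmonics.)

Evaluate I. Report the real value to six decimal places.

Checks pass: Σm=0; 12 even; l₃=5∈[5,7].
(2·6+1)(2·1+1)(2·5+1) = 429
Δ: 2! 10! 0! / 13! → 1/858
sum: t=1:−1/14400 = -1/14400
3j²(6 1 5; 0 0 0) = Δ·Π!·Σ² = 6/143  (sign +1)
sum: t=1:−1/3628800 = -1/3628800
3j²(6 1 5; -5 0 5) = Δ·Π!·Σ² = 1/78  (sign -1)
combine: 4πI² = 429·6/143·1/78 = 3/13
take √, sign -1: I = -0.13551395

-0.135514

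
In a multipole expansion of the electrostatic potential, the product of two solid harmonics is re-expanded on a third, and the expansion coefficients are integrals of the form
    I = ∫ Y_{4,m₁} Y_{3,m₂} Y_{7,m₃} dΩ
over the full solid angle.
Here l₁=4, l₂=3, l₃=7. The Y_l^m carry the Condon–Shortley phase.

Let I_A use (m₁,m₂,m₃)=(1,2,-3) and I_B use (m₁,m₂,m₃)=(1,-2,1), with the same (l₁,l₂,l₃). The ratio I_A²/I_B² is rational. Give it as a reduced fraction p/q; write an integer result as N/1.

Same 4,3,7: normalisation and zero-m 3j drop out of the ratio.
A: Δ: 0! 8! 6! / 15! → 1/45045; sum: t=0:+1/86400 = 1/86400; 3j²(4 3 7; 1 2 -3) = Δ·Π!·Σ² = 16/715  (sign +1)
B: Δ: 0! 8! 6! / 15! → 1/45045; sum: t=0:+1/86400 = 1/86400; 3j²(4 3 7; 1 -2 1) = Δ·Π!·Σ² = 16/2145  (sign +1)
I_A²/I_B² = (16/715)/(16/2145) = 3/1

3/1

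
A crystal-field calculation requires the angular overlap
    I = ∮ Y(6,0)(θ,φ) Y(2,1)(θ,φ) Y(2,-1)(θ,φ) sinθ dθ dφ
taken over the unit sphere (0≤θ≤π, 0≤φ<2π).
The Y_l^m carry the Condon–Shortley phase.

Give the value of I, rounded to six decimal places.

triangle: need 4≤l₃≤8, have 2; I=0

0.000000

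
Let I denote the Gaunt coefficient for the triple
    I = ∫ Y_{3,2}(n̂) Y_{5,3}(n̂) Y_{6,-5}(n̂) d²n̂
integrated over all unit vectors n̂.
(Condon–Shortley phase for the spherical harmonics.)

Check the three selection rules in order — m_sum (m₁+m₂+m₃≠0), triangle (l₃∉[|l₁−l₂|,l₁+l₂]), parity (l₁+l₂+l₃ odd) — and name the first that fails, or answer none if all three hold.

none

Σmᵢ = 0  ✓
l₃∈[|l₁−l₂|,l₁+l₂]=[2,8], have l₃=6  ✓
Σlᵢ = 14 ⇒ even  ✓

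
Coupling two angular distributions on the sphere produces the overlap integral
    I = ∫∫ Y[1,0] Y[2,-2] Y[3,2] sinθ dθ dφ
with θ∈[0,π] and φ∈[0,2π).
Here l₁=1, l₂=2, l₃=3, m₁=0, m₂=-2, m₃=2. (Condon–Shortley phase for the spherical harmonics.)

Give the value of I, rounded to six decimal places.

0.184674

Rules hold: Σm=0, L=6 even, 1≤3≤3.
N = 3·5·7 = 105
Δ = 0!·2!·4!/7! = 1/105
Racah Σ t=0..0: t=0:+1/4 = 1/4
⇒ 3j(1 2 3; 0 0 0)² = 3/35, sgn -1
Racah Σ t=0..0: t=0:+1/24 = 1/24
⇒ 3j(1 2 3; 0 -2 2)² = 1/21, sgn -1
4πI² = N·(3j₀)²·(3jₘ)² = 3/7
I = +1·√(0.428571/4π) = 0.18467439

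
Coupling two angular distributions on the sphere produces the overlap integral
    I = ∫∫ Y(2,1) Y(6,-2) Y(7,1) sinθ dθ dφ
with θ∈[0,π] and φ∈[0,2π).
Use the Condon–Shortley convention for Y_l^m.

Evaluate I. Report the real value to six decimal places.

l₁+l₂+l₃=15 is odd: 3j(l;000)=0 ⇒ I=0

0.000000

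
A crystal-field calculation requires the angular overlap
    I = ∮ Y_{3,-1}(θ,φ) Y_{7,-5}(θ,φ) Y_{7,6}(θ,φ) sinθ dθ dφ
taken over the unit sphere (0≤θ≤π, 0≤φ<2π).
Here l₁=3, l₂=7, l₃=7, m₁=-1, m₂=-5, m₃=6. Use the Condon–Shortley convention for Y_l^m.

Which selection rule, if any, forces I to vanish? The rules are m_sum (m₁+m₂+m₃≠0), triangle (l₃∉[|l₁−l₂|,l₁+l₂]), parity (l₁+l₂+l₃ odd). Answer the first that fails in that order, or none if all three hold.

azimuthal sum: -1 − 5 + 6 = 0  ✓
4 ≤ 7 ≤ 10 (triangle on l)  ✓
L = 3 + 7 + 7 = 17 (odd)  ✗

parity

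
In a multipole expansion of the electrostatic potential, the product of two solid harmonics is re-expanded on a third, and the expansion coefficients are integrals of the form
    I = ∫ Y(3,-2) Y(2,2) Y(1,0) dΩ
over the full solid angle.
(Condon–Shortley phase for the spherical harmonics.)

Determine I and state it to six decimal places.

0.184674

Checks pass: Σm=0; 6 even; l₃=1∈[1,5].
(2·3+1)(2·2+1)(2·1+1) = 105
Δ: 4! 2! 0! / 7! → 1/105
sum: t=2:+1/4 = 1/4
3j²(3 2 1; 0 0 0) = Δ·Π!·Σ² = 3/35  (sign -1)
sum: t=4:+1/24 = 1/24
3j²(3 2 1; -2 2 0) = Δ·Π!·Σ² = 1/21  (sign -1)
combine: 4πI² = 105·3/35·1/21 = 3/7
take √, sign +1: I = 0.18467439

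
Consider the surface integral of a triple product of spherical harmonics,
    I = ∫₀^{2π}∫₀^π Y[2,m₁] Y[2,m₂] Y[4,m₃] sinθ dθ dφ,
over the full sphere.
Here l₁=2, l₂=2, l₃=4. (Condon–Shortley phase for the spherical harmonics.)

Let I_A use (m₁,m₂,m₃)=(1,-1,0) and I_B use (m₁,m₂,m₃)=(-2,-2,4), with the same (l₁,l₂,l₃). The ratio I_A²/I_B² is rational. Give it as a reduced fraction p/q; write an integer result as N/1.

8/35

Shared (l₁,l₂,l₃)=(2,2,4): N and (l;000)² cancel in I_A²/I_B².
A: Δ = 0!·4!·4!/9! = 1/630; Racah Σ t=0..0: t=0:+1/36 = 1/36; ⇒ 3j(2 2 4; 1 -1 0)² = 8/315, sgn +1
B: Δ = 0!·4!·4!/9! = 1/630; Racah Σ t=0..0: t=0:+1/576 = 1/576; ⇒ 3j(2 2 4; -2 -2 4)² = 1/9, sgn +1
I_A²/I_B² = (8/315)/(1/9) = 8/35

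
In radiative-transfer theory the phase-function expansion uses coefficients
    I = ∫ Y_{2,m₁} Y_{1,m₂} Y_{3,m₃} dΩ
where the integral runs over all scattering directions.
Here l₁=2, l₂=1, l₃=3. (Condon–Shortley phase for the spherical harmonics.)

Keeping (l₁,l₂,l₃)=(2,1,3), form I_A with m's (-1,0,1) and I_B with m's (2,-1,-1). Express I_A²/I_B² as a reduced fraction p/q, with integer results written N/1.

8/1

l's match ⇒ only the (l;m) 3-j factors differ between A and B.
A: triangle coeff Δ(2,1,3) = 1/105; Σ_t [0,0]: t=0:+1/6 = 1/6; (3j)²=8/105 [(2 1 3; -1 0 1)], sign=+1
B: triangle coeff Δ(2,1,3) = 1/105; Σ_t [0,0]: t=0:+1/48 = 1/48; (3j)²=1/105 [(2 1 3; 2 -1 -1)], sign=+1
I_A²/I_B² = (8/105)/(1/105) = 8/1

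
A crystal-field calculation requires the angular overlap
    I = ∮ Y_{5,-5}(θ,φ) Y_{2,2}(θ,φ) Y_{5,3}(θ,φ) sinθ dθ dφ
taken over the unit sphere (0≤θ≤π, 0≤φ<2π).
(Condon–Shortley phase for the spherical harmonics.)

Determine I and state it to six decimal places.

0.088588

Rules hold: Σm=0, L=12 even, 3≤5≤7.
N = 11·5·11 = 605
Δ = 2!·8!·2!/13! = 1/38610
Racah Σ t=0..2: t=0:+1/2880 t=1:−1/576 t=2:+1/2880 = -1/960
⇒ 3j(5 2 5; 0 0 0)² = 10/429, sgn +1
Racah Σ t=2..2: t=2:+1/161280 = 1/161280
⇒ 3j(5 2 5; -5 2 3)² = 1/143, sgn +1
4πI² = N·(3j₀)²·(3jₘ)² = 50/507
I = +1·√(0.0986193/4π) = 0.08858824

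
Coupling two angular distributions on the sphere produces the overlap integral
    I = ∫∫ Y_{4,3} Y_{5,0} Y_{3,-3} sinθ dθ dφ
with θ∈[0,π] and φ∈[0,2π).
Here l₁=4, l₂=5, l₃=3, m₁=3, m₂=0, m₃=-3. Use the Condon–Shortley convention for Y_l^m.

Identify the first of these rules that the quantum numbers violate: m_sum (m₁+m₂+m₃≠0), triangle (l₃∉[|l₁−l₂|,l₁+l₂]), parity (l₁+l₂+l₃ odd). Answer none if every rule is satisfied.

none

m₁+m₂+m₃ = 3 + 0 − 3 = 0  ✓
triangle: |4−5|=1 ≤ l₃=3 ≤ 4+5=9  ✓
parity: l₁+l₂+l₃ = 12 is even  ✓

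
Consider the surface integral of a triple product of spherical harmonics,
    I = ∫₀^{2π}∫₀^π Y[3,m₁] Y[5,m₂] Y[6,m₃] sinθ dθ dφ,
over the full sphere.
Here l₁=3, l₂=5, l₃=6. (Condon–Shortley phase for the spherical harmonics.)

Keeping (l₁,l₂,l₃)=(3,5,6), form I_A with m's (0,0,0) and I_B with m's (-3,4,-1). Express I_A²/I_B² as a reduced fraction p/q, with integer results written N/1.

49/12

Same 3,5,6: normalisation and zero-m 3j drop out of the ratio.
A: Δ: 2! 4! 8! / 15! → 1/675675; sum: t=0:+1/8640 t=1:−1/2304 t=2:+1/8640 = -7/34560; 3j²(3 5 6; 0 0 0) = Δ·Π!·Σ² = 7/429  (sign -1)
B: Δ: 2! 4! 8! / 15! → 1/675675; sum: t=2:+1/241920 = 1/241920; 3j²(3 5 6; -3 4 -1) = Δ·Π!·Σ² = 4/1001  (sign -1)
I_A²/I_B² = (7/429)/(4/1001) = 49/12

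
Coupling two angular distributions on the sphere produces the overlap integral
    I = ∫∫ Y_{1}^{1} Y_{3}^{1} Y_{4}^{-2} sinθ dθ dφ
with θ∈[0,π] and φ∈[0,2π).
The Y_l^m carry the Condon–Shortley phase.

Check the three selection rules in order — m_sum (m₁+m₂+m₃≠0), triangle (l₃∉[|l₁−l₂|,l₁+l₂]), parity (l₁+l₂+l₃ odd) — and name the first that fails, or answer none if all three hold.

azimuthal sum: 1 + 1 − 2 = 0  ✓
2 ≤ 4 ≤ 4 (triangle on l)  ✓
L = 1 + 3 + 4 = 8 (even)  ✓

none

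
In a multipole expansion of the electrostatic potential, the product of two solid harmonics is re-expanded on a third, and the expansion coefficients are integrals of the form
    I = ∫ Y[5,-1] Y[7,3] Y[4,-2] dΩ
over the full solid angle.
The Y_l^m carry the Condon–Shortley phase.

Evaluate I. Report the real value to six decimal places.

Rules hold: Σm=0, L=16 even, 2≤4≤12.
N = 11·15·9 = 1485
Δ = 8!·2!·6!/17! = 1/6126120
Racah Σ t=3..5: t=3:−1/69120 t=4:+1/20736 t=5:−1/69120 = 1/51840
⇒ 3j(5 7 4; 0 0 0)² = 280/21879, sgn +1
Racah Σ t=4..6: t=4:+1/829440 t=5:−1/86400 t=6:+1/138240 = -13/4147200
⇒ 3j(5 7 4; -1 3 -2)² = 13/3740, sgn -1
4πI² = N·(3j₀)²·(3jₘ)² = 210/3179
I = -1·√(0.0660585/4π) = -0.07250358

-0.072504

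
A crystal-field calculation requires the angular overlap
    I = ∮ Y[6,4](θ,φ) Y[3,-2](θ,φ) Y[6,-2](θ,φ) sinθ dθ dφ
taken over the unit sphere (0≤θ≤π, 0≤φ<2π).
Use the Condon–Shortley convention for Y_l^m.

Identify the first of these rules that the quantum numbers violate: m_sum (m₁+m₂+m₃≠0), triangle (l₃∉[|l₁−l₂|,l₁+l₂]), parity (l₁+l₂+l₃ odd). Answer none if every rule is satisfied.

parity

azimuthal sum: 4 − 2 − 2 = 0  ✓
3 ≤ 6 ≤ 9 (triangle on l)  ✓
L = 6 + 3 + 6 = 15 (odd)  ✗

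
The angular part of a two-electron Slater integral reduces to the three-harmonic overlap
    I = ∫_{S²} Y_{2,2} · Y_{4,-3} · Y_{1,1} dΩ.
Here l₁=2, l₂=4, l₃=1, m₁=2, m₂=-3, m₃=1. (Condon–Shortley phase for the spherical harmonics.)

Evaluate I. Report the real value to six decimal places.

0.000000

|2−4|≤1≤2+4 violated ⇒ I = 0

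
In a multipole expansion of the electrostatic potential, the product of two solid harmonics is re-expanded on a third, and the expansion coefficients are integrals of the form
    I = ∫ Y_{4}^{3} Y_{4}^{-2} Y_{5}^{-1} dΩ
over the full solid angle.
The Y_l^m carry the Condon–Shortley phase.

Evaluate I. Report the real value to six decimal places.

L=13 odd ⇒ parity kills the (l;000) factor ⇒ I = 0

0.000000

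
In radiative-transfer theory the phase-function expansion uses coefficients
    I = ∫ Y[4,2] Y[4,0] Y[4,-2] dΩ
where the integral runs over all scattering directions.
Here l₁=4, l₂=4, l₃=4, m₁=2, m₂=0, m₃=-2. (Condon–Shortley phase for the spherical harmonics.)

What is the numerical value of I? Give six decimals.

Rules hold: Σm=0, L=12 even, 0≤4≤8.
N = 9·9·9 = 729
Δ = 4!·4!·4!/13! = 1/450450
Racah Σ t=0..4: t=0:+1/13824 t=1:−1/216 t=2:+1/64 t=3:−1/216 t=4:+1/13824 = 5/768
⇒ 3j(4 4 4; 0 0 0)² = 18/1001, sgn +1
Racah Σ t=0..2: t=0:+1/2304 t=1:−1/216 t=2:+1/384 = -11/6912
⇒ 3j(4 4 4; 2 0 -2)² = 11/1638, sgn -1
4πI² = N·(3j₀)²·(3jₘ)² = 729/8281
I = -1·√(0.0880328/4π) = -0.08369845

-0.083698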